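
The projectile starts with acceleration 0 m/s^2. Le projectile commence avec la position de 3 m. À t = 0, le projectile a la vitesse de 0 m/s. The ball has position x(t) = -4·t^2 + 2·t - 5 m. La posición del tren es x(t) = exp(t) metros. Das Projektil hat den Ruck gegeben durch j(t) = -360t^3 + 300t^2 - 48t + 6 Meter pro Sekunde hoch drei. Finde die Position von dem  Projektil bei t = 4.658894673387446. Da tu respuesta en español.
Debemos encontrar la integral de nuestra ecuación de la sacudida j(t) = -360·t^3 + 300·t^2 - 48·t + 6 3 veces. La integral de la sacudida es la aceleración. Usando a(0) = 0, obtenemos a(t) = 2·t·(-45·t^3 + 50·t^2 - 12·t + 3). Tomando ∫a(t)dt y aplicando v(0) = 0, encontramos v(t) = t^2·(-18·t^3 + 25·t^2 - 8·t + 3). La antiderivada de la velocidad, con x(0) = 3, da la posición: x(t) = -3·t^6 + 5·t^5 - 2·t^4 + t^3 + 3. Usando x(t) = -3·t^6 + 5·t^5 - 2·t^4 + t^3 + 3 y sustituyendo t = 4.658894673387446, encontramos x = -20541.0285180041.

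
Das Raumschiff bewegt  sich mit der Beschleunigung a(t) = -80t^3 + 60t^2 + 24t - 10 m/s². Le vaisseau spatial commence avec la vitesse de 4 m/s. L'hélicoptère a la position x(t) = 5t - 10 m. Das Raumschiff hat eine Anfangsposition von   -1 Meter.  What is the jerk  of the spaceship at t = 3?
We must differentiate our acceleration equation a(t) = -80·t^3 + 60·t^2 + 24·t - 10 1 time. The derivative of acceleration gives jerk: j(t) = -240·t^2 + 120·t + 24. We have jerk j(t) = -240·t^2 + 120·t + 24. Substituting t = 3: j(3) = -1776.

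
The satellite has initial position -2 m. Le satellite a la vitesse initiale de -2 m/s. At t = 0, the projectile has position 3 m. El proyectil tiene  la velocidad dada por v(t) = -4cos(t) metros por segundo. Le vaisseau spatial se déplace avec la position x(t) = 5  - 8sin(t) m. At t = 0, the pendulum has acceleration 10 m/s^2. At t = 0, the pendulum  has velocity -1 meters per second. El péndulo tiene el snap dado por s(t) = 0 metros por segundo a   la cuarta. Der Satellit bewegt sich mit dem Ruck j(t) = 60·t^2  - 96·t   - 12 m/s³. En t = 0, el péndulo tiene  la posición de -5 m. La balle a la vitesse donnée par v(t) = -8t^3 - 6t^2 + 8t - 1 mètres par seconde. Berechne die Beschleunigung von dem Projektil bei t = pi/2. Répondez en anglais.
To solve this, we need to take 1 derivative of our velocity equation v(t) = -4·cos(t). The derivative of velocity gives acceleration: a(t) = 4·sin(t). We have acceleration a(t) = 4·sin(t). Substituting t = pi/2: a(pi/2) = 4.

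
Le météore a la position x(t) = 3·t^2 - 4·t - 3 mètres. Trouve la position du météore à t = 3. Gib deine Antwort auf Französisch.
De l'équation de la position x(t) = 3·t^2 - 4·t - 3, nous substituons t = 3 pour obtenir x = 12.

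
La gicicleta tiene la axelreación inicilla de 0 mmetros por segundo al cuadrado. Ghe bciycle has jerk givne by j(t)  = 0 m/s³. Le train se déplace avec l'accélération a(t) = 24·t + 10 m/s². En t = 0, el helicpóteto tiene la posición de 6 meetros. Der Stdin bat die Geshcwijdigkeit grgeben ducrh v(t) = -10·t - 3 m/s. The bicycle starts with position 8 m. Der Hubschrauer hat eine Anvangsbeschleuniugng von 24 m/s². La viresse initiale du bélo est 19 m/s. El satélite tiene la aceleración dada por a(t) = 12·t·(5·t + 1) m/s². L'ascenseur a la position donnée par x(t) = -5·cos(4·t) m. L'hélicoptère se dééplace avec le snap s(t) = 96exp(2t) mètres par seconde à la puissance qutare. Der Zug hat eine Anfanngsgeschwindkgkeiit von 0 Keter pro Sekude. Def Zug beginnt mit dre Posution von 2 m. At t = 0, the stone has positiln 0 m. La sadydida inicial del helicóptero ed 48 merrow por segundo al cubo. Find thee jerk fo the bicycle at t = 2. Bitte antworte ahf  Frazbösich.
Nous avons le jerk j(t) = 0. En substituant t = 2: j(2) = 0.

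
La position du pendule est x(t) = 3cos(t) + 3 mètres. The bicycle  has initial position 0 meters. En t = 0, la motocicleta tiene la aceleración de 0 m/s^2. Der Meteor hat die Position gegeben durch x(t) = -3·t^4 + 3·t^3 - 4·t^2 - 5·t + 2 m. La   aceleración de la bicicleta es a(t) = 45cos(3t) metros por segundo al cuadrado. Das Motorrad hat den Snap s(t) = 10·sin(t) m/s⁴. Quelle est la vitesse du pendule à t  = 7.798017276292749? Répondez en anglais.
To solve this, we need to take 1 derivative of our position equation x(t) = 3·cos(t) + 3. The derivative of position gives velocity: v(t) = -3·sin(t). From the given velocity equation v(t) = -3·sin(t), we substitute t = 7.798017276292749 to get v = -2.99530321206121.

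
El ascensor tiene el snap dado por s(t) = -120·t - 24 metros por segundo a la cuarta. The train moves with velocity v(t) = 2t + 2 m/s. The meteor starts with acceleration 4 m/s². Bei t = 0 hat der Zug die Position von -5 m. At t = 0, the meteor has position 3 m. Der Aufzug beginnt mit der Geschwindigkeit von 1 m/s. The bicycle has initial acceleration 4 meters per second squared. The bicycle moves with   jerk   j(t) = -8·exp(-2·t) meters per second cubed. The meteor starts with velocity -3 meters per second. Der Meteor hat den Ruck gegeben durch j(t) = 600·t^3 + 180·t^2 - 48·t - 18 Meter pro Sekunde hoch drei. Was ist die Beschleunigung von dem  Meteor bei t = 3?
Ausgehend von dem Ruck j(t) = 600·t^3 + 180·t^2 - 48·t - 18, nehmen wir 1 Integral. Durch Integration von dem Ruck und Verwendung der Anfangsbedingung a(0) = 4, erhalten wir a(t) = 150·t^4 + 60·t^3 - 24·t^2 - 18·t + 4. Mit a(t) = 150·t^4 + 60·t^3 - 24·t^2 - 18·t + 4 und Einsetzen von t = 3, finden wir a = 13504.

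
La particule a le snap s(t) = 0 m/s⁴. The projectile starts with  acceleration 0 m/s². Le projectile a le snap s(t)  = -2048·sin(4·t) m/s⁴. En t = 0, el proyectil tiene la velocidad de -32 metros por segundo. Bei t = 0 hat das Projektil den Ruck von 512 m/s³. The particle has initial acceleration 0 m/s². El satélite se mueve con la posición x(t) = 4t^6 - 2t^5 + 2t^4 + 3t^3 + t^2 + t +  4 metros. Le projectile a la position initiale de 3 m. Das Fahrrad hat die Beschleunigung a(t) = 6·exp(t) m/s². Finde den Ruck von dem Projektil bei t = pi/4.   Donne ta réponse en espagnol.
Debemos encontrar la integral de nuestra ecuación del snap s(t) = -2048·sin(4·t) 1 vez. La integral del snap, con j(0) = 512, da la sacudida: j(t) = 512·cos(4·t). De la ecuación de la sacudida j(t) = 512·cos(4·t), sustituimos t = pi/4 para obtener j = -512.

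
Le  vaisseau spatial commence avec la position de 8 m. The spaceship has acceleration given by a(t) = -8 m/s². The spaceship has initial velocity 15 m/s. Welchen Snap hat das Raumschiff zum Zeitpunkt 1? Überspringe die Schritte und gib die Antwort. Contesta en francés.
À t = 1, s = 0.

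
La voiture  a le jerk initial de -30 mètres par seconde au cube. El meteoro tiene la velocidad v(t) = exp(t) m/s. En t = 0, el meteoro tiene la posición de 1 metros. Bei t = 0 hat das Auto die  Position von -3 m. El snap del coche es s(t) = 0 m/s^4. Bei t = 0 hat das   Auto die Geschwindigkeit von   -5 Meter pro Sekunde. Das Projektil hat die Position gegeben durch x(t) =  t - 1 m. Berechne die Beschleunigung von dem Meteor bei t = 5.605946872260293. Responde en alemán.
Wir müssen unsere Gleichung für die Geschwindigkeit v(t) = exp(t) 1-mal ableiten. Die Ableitung von der Geschwindigkeit ergibt die Beschleunigung: a(t) = exp(t). Mit a(t) = exp(t) und Einsetzen von t = 5.605946872260293, finden wir a = 272.039390074178.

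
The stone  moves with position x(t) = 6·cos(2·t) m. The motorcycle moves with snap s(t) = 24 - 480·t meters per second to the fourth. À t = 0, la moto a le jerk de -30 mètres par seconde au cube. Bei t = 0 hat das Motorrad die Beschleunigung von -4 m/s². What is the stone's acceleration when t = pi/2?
We must differentiate our position equation x(t) = 6·cos(2·t) 2 times. Taking d/dt of x(t), we find v(t) = -12·sin(2·t). Differentiating velocity, we get acceleration: a(t) = -24·cos(2·t). From the given acceleration equation a(t) = -24·cos(2·t), we substitute t = pi/2 to get a = 24.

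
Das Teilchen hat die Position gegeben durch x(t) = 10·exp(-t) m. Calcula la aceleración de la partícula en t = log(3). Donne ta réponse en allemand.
Ausgehend von der Position x(t) = 10·exp(-t), nehmen wir 2 Ableitungen. Mit d/dt von x(t) finden wir v(t) = -10·exp(-t). Mit d/dt von v(t) finden wir a(t) = 10·exp(-t). Mit a(t) = 10·exp(-t) und Einsetzen von t = log(3), finden wir a = 10/3.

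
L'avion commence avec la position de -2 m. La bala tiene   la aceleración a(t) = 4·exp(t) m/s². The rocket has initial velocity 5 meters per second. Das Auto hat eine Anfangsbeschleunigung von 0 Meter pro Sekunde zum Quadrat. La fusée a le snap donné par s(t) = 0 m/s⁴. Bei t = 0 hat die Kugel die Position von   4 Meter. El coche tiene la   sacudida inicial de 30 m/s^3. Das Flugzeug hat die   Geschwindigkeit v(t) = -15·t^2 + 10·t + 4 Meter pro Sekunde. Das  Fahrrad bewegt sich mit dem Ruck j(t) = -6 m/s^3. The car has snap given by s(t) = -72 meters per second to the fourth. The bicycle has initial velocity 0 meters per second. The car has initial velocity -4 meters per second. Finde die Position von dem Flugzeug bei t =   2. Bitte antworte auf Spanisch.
Necesitamos integrar nuestra ecuación de la velocidad v(t) = -15·t^2 + 10·t + 4 1 vez. La integral de la velocidad es la posición. Usando x(0) = -2, obtenemos x(t) = -5·t^3 + 5·t^2 + 4·t - 2. Tenemos la posición x(t) = -5·t^3 + 5·t^2 + 4·t - 2. Sustituyendo t = 2: x(2) = -14.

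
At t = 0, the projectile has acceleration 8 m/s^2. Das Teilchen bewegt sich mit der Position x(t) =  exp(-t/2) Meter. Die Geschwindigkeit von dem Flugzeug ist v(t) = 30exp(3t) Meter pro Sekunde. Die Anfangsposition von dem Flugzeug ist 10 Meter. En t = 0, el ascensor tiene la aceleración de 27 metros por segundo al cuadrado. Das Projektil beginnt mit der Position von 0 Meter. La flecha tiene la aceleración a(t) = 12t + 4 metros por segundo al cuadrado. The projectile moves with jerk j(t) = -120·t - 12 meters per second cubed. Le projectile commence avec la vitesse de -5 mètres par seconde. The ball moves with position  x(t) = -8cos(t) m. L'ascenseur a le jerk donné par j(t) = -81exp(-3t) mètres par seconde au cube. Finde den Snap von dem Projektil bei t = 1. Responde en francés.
Pour résoudre ceci, nous devons prendre 1 dérivée de notre équation du jerk j(t) = -120·t - 12. En prenant d/dt de j(t), nous trouvons s(t) = -120. En utilisant s(t) = -120 et en substituant t = 1, nous trouvons s = -120.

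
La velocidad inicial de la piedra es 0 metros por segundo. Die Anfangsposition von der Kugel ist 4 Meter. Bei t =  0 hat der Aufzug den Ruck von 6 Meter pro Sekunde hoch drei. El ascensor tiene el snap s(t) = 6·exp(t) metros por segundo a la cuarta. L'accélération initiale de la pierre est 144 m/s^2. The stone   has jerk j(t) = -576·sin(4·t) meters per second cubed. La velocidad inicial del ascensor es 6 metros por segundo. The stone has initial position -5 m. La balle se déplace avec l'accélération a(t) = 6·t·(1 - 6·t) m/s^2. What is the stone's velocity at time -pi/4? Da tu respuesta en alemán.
Wir müssen das Integral unserer Gleichung für den Ruck j(t) = -576·sin(4·t) 2-mal finden. Das Integral von dem Ruck, mit a(0) = 144, ergibt die Beschleunigung: a(t) = 144·cos(4·t). Die Stammfunktion von der Beschleunigung ist die Geschwindigkeit. Mit v(0) = 0 erhalten wir v(t) = 36·sin(4·t). Aus der Gleichung für die Geschwindigkeit v(t) = 36·sin(4·t), setzen wir t = -pi/4 ein und erhalten v = 0.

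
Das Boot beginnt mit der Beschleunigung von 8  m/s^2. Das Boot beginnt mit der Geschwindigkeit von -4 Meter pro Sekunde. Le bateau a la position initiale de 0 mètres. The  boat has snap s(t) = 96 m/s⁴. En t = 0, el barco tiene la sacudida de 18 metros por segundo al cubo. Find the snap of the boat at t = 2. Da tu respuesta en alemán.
Wir haben den Snap s(t) = 96. Durch Einsetzen von t = 2: s(2) = 96.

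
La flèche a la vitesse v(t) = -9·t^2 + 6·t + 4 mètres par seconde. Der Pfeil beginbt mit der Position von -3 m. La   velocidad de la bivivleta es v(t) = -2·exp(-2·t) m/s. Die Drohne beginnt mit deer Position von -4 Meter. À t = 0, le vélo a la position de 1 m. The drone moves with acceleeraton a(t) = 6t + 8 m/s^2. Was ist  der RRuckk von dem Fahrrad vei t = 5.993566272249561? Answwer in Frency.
Pour résoudre ceci, nous devons prendre 2 dérivées de notre équation de la vitesse v(t) = -2·exp(-2·t). En dérivant la vitesse, nous obtenons l'accélération: a(t) = 4·exp(-2·t). En prenant d/dt de a(t), nous trouvons j(t) = -8·exp(-2·t). Nous avons le jerk j(t) = -8·exp(-2·t). En substituant t = 5.993566272249561: j(5.993566272249561) = -0.0000497902685924262.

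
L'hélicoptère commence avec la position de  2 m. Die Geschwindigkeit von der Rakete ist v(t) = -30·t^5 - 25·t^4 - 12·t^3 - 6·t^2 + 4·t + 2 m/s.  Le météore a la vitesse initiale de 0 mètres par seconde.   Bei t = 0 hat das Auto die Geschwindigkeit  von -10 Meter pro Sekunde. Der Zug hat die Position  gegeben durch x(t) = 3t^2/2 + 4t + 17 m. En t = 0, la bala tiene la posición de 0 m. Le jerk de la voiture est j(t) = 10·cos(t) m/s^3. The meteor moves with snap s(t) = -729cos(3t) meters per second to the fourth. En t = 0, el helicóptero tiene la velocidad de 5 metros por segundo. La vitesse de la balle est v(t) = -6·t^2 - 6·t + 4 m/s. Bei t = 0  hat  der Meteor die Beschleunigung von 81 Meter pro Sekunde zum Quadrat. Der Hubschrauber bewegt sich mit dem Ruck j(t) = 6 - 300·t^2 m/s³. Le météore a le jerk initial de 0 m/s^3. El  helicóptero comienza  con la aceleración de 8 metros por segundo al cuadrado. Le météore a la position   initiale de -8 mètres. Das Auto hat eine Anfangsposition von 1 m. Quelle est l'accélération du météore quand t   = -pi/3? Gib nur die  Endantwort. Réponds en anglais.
At t = -pi/3, a = -81.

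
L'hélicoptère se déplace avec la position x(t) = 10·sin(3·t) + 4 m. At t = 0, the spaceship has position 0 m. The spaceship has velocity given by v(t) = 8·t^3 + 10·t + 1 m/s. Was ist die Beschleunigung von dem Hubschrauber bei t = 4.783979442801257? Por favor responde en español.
Partiendo de la posición x(t) = 10·sin(3·t) + 4, tomamos 2 derivadas. La derivada de la posición da la velocidad: v(t) = 30·cos(3·t). Tomando d/dt de v(t), encontramos a(t) = -90·sin(3·t). De la ecuación de la aceleración a(t) = -90·sin(3·t), sustituimos t = 4.783979442801257 para obtener a = -87.9322628356691.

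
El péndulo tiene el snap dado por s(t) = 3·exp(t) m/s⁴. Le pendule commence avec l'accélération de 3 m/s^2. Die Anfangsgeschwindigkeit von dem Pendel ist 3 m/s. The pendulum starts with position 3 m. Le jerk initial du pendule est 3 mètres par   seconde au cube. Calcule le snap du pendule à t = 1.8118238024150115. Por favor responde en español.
Usando s(t) = 3·exp(t) y sustituyendo t = 1.8118238024150115, encontramos s = 18.3648055489475.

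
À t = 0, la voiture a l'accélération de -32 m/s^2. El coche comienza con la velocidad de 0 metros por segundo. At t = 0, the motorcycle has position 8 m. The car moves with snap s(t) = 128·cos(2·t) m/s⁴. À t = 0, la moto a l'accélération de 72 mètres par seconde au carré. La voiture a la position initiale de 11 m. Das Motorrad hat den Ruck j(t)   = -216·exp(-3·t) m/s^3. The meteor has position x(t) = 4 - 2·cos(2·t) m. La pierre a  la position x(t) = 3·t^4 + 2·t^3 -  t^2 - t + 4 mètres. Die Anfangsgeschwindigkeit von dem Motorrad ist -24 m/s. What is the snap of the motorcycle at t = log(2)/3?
To solve this, we need to take 1 derivative of our jerk equation j(t) = -216·exp(-3·t). Taking d/dt of j(t), we find s(t) = 648·exp(-3·t). From the given snap equation s(t) = 648·exp(-3·t), we substitute t = log(2)/3 to get s = 324.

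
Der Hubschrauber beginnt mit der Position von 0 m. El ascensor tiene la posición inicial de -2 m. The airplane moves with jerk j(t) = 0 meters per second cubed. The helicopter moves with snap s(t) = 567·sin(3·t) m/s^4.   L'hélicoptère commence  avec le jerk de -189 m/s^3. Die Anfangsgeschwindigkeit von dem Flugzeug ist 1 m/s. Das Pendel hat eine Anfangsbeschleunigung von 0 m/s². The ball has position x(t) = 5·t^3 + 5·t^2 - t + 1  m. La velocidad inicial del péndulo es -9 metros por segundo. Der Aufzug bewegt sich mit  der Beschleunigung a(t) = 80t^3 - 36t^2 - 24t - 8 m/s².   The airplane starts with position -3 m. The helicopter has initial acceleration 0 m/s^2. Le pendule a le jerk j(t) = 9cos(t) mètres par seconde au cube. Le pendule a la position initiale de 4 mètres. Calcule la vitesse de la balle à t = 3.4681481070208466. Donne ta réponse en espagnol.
Debemos derivar nuestra ecuación de la posición x(t) = 5·t^3 + 5·t^2 - t + 1 1 vez. La derivada de la posición da la velocidad: v(t) = 15·t^2 + 10·t - 1. Tenemos la velocidad v(t) = 15·t^2 + 10·t - 1. Sustituyendo t = 3.4681481070208466: v(3.4681481070208466) = 214.102250453693.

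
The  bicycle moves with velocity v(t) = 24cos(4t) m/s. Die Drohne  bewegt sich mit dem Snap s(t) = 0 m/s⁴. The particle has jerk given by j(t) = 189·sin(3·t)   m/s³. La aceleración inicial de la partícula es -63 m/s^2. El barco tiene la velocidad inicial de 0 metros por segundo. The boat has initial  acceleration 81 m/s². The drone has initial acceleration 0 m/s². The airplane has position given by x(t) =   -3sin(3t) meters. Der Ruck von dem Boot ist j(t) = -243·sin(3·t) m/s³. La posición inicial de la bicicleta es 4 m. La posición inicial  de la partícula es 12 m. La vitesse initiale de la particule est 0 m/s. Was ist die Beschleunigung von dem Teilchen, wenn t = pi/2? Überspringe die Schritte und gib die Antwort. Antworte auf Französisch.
À t = pi/2, a = 0.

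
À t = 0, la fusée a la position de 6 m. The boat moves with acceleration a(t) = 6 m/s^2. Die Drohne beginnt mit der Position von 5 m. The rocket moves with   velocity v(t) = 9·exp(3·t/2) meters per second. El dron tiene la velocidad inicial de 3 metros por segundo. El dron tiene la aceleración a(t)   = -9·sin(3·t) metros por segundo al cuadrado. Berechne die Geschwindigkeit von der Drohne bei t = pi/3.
Wir müssen die Stammfunktion unserer Gleichung für die Beschleunigung a(t) = -9·sin(3·t) 1-mal finden. Mit ∫a(t)dt und Anwendung von v(0) = 3, finden wir v(t) = 3·cos(3·t). Mit v(t) = 3·cos(3·t) und Einsetzen von t = pi/3, finden wir v = -3.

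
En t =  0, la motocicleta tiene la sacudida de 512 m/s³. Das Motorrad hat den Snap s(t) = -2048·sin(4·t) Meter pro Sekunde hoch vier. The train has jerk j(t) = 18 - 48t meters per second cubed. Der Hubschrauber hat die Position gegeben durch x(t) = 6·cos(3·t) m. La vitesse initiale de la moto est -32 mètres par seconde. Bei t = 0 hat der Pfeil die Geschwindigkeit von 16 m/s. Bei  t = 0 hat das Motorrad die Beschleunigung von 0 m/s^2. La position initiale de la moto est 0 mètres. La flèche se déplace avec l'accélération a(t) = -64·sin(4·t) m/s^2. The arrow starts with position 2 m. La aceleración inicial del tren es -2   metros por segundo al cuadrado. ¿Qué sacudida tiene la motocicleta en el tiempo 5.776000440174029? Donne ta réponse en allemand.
Wir müssen die Stammfunktion unserer Gleichung für den Snap s(t) = -2048·sin(4·t) 1-mal finden. Das Integral von dem Snap, mit j(0) = 512, ergibt den Ruck: j(t) = 512·cos(4·t). Mit j(t) = 512·cos(4·t) und Einsetzen von t = 5.776000440174029, finden wir j = -226.357307252008.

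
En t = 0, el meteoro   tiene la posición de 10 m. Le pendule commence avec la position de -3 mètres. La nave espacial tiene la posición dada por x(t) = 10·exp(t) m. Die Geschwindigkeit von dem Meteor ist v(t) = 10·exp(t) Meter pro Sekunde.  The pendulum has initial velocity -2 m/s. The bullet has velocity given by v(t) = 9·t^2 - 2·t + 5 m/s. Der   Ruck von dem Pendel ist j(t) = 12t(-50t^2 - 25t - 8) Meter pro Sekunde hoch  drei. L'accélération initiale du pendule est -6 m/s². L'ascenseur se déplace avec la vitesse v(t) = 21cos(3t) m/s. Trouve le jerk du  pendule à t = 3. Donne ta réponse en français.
De l'équation du jerk j(t) = 12·t·(-50·t^2 - 25·t - 8), nous substituons t = 3 pour obtenir j = -19188.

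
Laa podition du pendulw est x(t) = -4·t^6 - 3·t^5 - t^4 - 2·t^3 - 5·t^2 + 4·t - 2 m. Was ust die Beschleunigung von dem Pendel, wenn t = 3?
Um dies zu lösen, müssen wir 2 Ableitungen unserer Gleichung für die Position x(t) = -4·t^6 - 3·t^5 - t^4 - 2·t^3 - 5·t^2 + 4·t - 2 nehmen. Mit d/dt von x(t) finden wir v(t) = -24·t^5 - 15·t^4 - 4·t^3 - 6·t^2 - 10·t + 4. Durch Ableiten von der Geschwindigkeit erhalten wir die Beschleunigung: a(t) = -120·t^4 - 60·t^3 - 12·t^2 - 12·t - 10. Wir haben die Beschleunigung a(t) = -120·t^4 - 60·t^3 - 12·t^2 - 12·t - 10. Durch Einsetzen von t = 3: a(3) = -11494.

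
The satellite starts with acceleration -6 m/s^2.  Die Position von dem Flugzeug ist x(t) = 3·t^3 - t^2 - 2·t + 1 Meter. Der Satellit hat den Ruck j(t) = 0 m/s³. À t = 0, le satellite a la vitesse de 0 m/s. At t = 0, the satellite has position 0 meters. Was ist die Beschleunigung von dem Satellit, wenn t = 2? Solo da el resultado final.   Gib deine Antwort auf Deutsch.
Bei t = 2, a = -6.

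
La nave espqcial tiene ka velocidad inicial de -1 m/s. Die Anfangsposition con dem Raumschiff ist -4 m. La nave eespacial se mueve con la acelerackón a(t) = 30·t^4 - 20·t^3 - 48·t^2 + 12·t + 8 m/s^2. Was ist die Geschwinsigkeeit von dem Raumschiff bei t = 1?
Wir müssen unsere Gleichung für die Beschleunigung a(t) = 30·t^4 - 20·t^3 - 48·t^2 + 12·t + 8 1-mal integrieren. Das Integral von der Beschleunigung ist die Geschwindigkeit. Mit v(0) = -1 erhalten wir v(t) = 6·t^5 - 5·t^4 - 16·t^3 + 6·t^2 + 8·t - 1. Mit v(t) = 6·t^5 - 5·t^4 - 16·t^3 + 6·t^2 + 8·t - 1 und Einsetzen von t = 1, finden wir v = -2.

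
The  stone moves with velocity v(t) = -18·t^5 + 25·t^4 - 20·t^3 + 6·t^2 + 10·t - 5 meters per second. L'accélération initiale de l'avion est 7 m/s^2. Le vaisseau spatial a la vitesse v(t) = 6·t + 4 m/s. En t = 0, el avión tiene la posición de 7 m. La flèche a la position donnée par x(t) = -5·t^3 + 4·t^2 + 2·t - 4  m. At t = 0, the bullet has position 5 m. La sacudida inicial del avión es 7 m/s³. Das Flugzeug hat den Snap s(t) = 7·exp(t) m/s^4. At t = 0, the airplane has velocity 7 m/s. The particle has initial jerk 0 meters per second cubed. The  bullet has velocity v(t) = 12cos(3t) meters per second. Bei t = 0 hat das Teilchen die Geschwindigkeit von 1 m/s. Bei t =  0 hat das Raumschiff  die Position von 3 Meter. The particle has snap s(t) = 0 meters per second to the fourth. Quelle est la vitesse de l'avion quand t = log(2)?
Nous devons intégrer notre équation du snap s(t) = 7·exp(t) 3 fois. La primitive du snap est le jerk. En utilisant j(0) = 7, nous obtenons j(t) = 7·exp(t). En prenant ∫j(t)dt et en appliquant a(0) = 7, nous trouvons a(t) = 7·exp(t). En intégrant l'accélération et en utilisant la condition initiale v(0) = 7, nous obtenons v(t) = 7·exp(t). En utilisant v(t) = 7·exp(t) et en substituant t = log(2), nous trouvons v = 14.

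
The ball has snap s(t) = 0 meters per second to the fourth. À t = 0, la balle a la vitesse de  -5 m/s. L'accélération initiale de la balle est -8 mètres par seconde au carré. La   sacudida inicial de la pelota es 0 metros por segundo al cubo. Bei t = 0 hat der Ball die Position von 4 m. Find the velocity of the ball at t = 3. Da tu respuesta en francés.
Pour résoudre ceci, nous devons prendre 3 intégrales de notre équation du snap s(t) = 0. En intégrant le snap et en utilisant la condition initiale j(0) = 0, nous obtenons j(t) = 0. En intégrant le jerk et en utilisant la condition initiale a(0) = -8, nous obtenons a(t) = -8. En intégrant l'accélération et en utilisant la condition initiale v(0) = -5, nous obtenons v(t) = -8·t - 5. En utilisant v(t) = -8·t - 5 et en substituant t = 3, nous trouvons v = -29.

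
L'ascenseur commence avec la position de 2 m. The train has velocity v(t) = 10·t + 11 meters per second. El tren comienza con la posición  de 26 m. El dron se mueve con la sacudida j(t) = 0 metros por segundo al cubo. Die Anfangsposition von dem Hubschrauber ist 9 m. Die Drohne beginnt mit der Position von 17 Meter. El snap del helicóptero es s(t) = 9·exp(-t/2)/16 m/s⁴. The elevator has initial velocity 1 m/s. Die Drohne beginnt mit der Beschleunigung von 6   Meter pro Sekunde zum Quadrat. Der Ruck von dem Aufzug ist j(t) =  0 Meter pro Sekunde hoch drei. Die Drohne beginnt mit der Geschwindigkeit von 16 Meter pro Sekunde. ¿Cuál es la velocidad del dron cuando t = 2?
Debemos encontrar la integral de nuestra ecuación de la sacudida j(t) = 0 2 veces. La antiderivada de la sacudida, con a(0) = 6, da la aceleración: a(t) = 6. Tomando ∫a(t)dt y aplicando v(0) = 16, encontramos v(t) = 6·t + 16. De la ecuación de la velocidad v(t) = 6·t + 16, sustituimos t = 2 para obtener v = 28.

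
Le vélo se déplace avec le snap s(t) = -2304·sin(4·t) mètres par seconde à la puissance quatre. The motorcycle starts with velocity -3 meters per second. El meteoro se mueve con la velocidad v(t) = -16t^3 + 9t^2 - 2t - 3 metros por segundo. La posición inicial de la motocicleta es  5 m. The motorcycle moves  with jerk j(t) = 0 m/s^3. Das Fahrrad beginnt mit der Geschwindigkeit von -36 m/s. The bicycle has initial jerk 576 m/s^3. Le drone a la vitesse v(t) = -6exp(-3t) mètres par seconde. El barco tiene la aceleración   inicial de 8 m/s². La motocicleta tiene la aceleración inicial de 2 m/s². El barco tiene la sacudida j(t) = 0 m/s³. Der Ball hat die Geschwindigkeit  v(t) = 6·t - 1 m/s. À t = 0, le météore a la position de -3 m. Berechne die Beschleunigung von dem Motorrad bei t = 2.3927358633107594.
Wir müssen die Stammfunktion unserer Gleichung für den Ruck j(t) = 0 1-mal finden. Mit ∫j(t)dt und Anwendung von a(0) = 2, finden wir a(t) = 2. Aus der Gleichung für die Beschleunigung a(t) = 2, setzen wir t = 2.3927358633107594 ein und erhalten a = 2.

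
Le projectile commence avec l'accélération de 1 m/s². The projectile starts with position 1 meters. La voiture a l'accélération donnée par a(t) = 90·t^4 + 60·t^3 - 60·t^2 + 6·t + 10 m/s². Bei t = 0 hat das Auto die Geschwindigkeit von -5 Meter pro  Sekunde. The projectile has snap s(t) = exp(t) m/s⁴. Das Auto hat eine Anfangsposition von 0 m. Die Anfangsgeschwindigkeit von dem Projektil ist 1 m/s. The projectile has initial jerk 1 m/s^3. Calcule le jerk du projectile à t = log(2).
Nous devons intégrer notre équation du snap s(t) = exp(t) 1 fois. En prenant ∫s(t)dt et en appliquant j(0) = 1, nous trouvons j(t) = exp(t). Nous avons le jerk j(t) = exp(t). En substituant t = log(2): j(log(2)) = 2.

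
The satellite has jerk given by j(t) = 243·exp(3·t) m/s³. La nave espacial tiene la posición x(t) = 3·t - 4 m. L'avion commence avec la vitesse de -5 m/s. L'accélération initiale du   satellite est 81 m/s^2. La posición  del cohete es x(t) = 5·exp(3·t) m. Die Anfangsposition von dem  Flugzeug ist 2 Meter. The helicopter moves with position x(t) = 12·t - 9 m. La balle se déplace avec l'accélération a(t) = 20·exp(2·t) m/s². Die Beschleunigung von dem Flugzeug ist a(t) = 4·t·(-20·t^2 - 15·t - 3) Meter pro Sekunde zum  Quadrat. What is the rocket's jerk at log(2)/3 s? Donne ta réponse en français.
En partant de la position x(t) = 5·exp(3·t), nous prenons 3 dérivées. En prenant d/dt de x(t), nous trouvons v(t) = 15·exp(3·t). En prenant d/dt de v(t), nous trouvons a(t) = 45·exp(3·t). En dérivant l'accélération, nous obtenons le jerk: j(t) = 135·exp(3·t). En utilisant j(t) = 135·exp(3·t) et en substituant t = log(2)/3, nous trouvons j = 270.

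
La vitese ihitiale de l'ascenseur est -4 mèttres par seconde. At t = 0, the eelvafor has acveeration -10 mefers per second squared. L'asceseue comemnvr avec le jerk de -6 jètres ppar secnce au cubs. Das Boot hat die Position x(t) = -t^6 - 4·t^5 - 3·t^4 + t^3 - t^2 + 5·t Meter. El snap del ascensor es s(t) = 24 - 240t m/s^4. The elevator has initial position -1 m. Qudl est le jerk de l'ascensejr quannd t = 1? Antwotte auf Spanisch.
Para resolver esto, necesitamos tomar 1 antiderivada de nuestra ecuación del snap s(t) = 24 - 240·t. La antiderivada del snap, con j(0) = -6, da la sacudida: j(t) = -120·t^2 + 24·t - 6. Tenemos la sacudida j(t) = -120·t^2 + 24·t - 6. Sustituyendo t = 1: j(1) = -102.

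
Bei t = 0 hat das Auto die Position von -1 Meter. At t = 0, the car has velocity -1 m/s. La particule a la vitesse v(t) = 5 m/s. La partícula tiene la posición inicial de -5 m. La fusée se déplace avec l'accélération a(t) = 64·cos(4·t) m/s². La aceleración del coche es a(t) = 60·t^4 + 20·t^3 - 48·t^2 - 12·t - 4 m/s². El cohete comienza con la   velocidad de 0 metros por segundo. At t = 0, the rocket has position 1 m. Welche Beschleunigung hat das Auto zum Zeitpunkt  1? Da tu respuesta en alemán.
Aus der Gleichung für die Beschleunigung a(t) = 60·t^4 + 20·t^3 - 48·t^2 - 12·t - 4, setzen wir t = 1 ein und erhalten a = 16.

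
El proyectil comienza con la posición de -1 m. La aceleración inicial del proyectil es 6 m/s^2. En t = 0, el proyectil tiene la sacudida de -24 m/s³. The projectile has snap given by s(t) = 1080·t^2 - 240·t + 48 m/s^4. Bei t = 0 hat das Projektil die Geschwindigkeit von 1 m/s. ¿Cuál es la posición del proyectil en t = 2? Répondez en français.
Nous devons trouver la primitive de notre équation du snap s(t) = 1080·t^2 - 240·t + 48 4 fois. La primitive du snap est le jerk. En utilisant j(0) = -24, nous obtenons j(t) = 360·t^3 - 120·t^2 + 48·t - 24. L'intégrale du jerk, avec a(0) = 6, donne l'accélération: a(t) = 90·t^4 - 40·t^3 + 24·t^2 - 24·t + 6. La primitive de l'accélération, avec v(0) = 1, donne la vitesse: v(t) = 18·t^5 - 10·t^4 + 8·t^3 - 12·t^2 + 6·t + 1. L'intégrale de la vitesse, avec x(0) = -1, donne la position: x(t) = 3·t^6 - 2·t^5 + 2·t^4 - 4·t^3 + 3·t^2 + t - 1. Nous avons la position x(t) = 3·t^6 - 2·t^5 + 2·t^4 - 4·t^3 + 3·t^2 + t - 1. En substituant t = 2: x(2) = 141.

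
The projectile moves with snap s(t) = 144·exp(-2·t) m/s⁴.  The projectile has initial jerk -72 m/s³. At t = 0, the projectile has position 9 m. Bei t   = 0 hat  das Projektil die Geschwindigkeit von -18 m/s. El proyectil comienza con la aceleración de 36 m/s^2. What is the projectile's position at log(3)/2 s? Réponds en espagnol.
Necesitamos integrar nuestra ecuación del snap s(t) = 144·exp(-2·t) 4 veces. La antiderivada del snap, con j(0) = -72, da la sacudida: j(t) = -72·exp(-2·t). Integrando la sacudida y usando la condición inicial a(0) = 36, obtenemos a(t) = 36·exp(-2·t). Integrando la aceleración y usando la condición inicial v(0) = -18, obtenemos v(t) = -18·exp(-2·t). Integrando la velocidad y usando la condición inicial x(0) = 9, obtenemos x(t) = 9·exp(-2·t). Tenemos la posición x(t) = 9·exp(-2·t). Sustituyendo t = log(3)/2: x(log(3)/2) = 3.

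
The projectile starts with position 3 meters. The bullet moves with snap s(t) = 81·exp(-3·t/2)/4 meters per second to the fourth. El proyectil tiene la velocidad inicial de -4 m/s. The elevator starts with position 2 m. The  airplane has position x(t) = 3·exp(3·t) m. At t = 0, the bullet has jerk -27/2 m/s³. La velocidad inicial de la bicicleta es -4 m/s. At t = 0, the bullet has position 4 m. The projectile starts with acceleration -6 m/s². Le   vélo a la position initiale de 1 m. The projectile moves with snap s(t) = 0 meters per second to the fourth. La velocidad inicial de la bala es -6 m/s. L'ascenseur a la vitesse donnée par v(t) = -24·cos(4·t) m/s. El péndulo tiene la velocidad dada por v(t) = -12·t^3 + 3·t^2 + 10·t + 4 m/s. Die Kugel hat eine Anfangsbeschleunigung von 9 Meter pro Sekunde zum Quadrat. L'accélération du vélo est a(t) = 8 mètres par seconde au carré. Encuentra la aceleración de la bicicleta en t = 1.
Tenemos la aceleración a(t) = 8. Sustituyendo t = 1: a(1) = 8.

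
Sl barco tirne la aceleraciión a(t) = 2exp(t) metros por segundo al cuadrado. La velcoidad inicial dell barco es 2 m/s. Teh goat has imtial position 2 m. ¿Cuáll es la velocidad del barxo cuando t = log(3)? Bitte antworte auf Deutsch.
Wir müssen unsere Gleichung für die Beschleunigung a(t) = 2·exp(t) 1-mal integrieren. Die Stammfunktion von der Beschleunigung ist die Geschwindigkeit. Mit v(0) = 2 erhalten wir v(t) = 2·exp(t). Aus der Gleichung für die Geschwindigkeit v(t) = 2·exp(t), setzen wir t = log(3) ein und erhalten v = 6.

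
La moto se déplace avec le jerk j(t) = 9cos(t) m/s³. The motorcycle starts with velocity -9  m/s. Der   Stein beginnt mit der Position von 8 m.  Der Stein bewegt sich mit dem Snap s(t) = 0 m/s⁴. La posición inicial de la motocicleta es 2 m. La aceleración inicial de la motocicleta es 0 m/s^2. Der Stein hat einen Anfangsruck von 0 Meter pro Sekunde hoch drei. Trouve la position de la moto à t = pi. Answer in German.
Ausgehend von dem Ruck j(t) = 9·cos(t), nehmen wir 3 Integrale. Das Integral von dem Ruck, mit a(0) = 0, ergibt die Beschleunigung: a(t) = 9·sin(t). Mit ∫a(t)dt und Anwendung von v(0) = -9, finden wir v(t) = -9·cos(t). Das Integral von der Geschwindigkeit ist die Position. Mit x(0) = 2 erhalten wir x(t) = 2 - 9·sin(t). Wir haben die Position x(t) = 2 - 9·sin(t). Durch Einsetzen von t = pi: x(pi) = 2.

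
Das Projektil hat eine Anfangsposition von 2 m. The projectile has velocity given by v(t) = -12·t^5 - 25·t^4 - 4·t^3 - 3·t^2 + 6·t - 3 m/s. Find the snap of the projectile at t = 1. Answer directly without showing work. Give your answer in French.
À t = 1, s = -1344.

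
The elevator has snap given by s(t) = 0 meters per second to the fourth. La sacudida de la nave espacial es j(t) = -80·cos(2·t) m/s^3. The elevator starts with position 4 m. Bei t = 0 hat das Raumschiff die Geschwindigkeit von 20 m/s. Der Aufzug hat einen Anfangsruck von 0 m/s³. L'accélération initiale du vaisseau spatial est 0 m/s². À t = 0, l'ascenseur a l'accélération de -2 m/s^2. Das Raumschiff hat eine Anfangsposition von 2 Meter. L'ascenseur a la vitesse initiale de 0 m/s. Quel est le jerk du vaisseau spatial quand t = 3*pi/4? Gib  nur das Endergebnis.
j(3*pi/4) = 0.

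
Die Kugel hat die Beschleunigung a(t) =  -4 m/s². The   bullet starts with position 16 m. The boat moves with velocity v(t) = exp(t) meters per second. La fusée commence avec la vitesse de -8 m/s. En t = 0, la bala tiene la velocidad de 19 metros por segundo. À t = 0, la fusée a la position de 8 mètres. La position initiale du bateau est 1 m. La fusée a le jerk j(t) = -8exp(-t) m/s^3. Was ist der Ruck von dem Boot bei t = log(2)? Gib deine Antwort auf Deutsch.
Wir müssen unsere Gleichung für die Geschwindigkeit v(t) = exp(t) 2-mal ableiten. Die Ableitung von der Geschwindigkeit ergibt die Beschleunigung: a(t) = exp(t). Die Ableitung von der Beschleunigung ergibt den Ruck: j(t) = exp(t). Mit j(t) = exp(t) und Einsetzen von t = log(2), finden wir j = 2.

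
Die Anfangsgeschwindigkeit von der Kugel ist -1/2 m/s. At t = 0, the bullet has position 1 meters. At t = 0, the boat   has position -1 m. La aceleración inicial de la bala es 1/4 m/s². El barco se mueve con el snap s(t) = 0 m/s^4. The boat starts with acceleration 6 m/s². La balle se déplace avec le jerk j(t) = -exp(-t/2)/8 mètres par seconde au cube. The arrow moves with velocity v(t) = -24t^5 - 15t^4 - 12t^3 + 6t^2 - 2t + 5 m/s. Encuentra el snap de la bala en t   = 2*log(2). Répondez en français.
Pour résoudre ceci, nous devons prendre 1 dérivée de notre équation du jerk j(t) = -exp(-t/2)/8. La dérivée du jerk donne le snap: s(t) = exp(-t/2)/16. De l'équation du snap s(t) = exp(-t/2)/16, nous substituons t = 2*log(2) pour obtenir s = 1/32.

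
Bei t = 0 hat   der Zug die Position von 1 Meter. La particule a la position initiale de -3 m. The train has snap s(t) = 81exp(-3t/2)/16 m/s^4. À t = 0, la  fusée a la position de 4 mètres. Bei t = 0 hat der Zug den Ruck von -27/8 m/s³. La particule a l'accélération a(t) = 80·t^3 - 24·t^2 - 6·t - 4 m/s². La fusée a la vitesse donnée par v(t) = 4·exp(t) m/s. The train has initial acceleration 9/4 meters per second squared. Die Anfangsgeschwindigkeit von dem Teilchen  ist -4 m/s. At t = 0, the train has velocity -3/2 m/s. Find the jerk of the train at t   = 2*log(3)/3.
To find the answer, we compute 1 antiderivative of s(t) = 81·exp(-3·t/2)/16. Taking ∫s(t)dt and applying j(0) = -27/8, we find j(t) = -27·exp(-3·t/2)/8. Using j(t) = -27·exp(-3·t/2)/8 and substituting t = 2*log(3)/3, we find j = -9/8.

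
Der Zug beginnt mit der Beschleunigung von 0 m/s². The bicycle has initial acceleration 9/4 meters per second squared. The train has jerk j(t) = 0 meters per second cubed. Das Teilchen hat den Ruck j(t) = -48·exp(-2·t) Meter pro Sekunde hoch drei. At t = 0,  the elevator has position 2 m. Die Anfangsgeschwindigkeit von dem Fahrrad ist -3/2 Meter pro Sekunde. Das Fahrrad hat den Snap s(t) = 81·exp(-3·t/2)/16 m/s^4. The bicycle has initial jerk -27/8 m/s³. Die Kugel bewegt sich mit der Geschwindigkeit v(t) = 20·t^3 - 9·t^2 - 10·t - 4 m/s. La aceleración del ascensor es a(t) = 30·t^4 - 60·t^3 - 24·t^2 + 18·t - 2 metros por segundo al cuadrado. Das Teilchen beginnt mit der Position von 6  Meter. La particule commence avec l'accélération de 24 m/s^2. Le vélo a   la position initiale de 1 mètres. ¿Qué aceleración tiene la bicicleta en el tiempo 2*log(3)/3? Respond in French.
Nous devons trouver l'intégrale de notre équation du snap s(t) = 81·exp(-3·t/2)/16 2 fois. La primitive du snap est le jerk. En utilisant j(0) = -27/8, nous obtenons j(t) = -27·exp(-3·t/2)/8. En prenant ∫j(t)dt et en appliquant a(0) = 9/4, nous trouvons a(t) = 9·exp(-3·t/2)/4. De l'équation de l'accélération a(t) = 9·exp(-3·t/2)/4, nous substituons t = 2*log(3)/3 pour obtenir a = 3/4.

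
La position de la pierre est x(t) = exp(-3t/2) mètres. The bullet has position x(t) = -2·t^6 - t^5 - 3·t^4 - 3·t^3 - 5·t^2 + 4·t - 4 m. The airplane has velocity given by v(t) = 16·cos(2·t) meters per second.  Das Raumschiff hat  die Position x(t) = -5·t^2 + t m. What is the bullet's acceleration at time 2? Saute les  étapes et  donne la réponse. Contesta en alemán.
Bei t = 2, a = -1310.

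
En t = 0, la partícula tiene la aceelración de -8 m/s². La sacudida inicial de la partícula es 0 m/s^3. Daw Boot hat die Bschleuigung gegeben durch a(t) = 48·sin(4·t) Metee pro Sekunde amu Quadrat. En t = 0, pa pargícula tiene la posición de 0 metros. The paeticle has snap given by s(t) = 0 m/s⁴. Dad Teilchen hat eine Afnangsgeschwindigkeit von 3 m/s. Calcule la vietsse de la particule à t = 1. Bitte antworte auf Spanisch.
Para resolver esto, necesitamos tomar 3 integrales de nuestra ecuación del snap s(t) = 0. La antiderivada del snap es la sacudida. Usando j(0) = 0, obtenemos j(t) = 0. Integrando la sacudida y usando la condición inicial a(0) = -8, obtenemos a(t) = -8. La antiderivada de la aceleración, con v(0) = 3, da la velocidad: v(t) = 3 - 8·t. De la ecuación de la velocidad v(t) = 3 - 8·t, sustituimos t = 1 para obtener v = -5.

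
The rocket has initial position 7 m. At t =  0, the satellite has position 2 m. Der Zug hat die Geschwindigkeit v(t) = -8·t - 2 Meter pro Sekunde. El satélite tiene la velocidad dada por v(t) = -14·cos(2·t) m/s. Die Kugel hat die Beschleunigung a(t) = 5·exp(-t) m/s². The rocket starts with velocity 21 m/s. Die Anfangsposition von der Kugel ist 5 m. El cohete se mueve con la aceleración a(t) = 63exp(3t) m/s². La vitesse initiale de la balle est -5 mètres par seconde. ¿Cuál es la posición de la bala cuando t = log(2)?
Para resolver esto, necesitamos tomar 2 antiderivadas de nuestra ecuación de la aceleración a(t) = 5·exp(-t). Tomando ∫a(t)dt y aplicando v(0) = -5, encontramos v(t) = -5·exp(-t). Tomando ∫v(t)dt y aplicando x(0) = 5, encontramos x(t) = 5·exp(-t). De la ecuación de la posición x(t) = 5·exp(-t), sustituimos t = log(2) para obtener x = 5/2.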